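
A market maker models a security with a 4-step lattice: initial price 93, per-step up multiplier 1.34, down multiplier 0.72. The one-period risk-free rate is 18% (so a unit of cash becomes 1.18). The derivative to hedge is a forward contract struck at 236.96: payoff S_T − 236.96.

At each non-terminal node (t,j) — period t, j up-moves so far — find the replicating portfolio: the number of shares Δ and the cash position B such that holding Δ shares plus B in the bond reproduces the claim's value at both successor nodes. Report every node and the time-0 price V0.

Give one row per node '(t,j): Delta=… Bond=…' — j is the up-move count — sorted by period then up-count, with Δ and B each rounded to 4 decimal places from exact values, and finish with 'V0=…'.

Under the risk-neutral measure, an up-move has probability p* = (R−d)/(u−d) = 0.7419 and values discount at R = 1.18.
Terminal values V(4,·): V(4,0)=-211.9673, V(4,1)=-190.4458, V(4,2)=-150.3920, V(4,3)=-75.8473, V(4,4)=62.8887
Node (3,0) S=34.7121: V=(p*·-190.4458+(1−p*)·-211.9673)/1.18=-166.1015; Δ=(-190.4458−-211.9673)/(46.5142−24.9927)=1.0000; B=V−Δ·S=-200.8136
Node (3,1) S=64.6030: V=(p*·-150.3920+(1−p*)·-190.4458)/1.18=-136.2106; Δ=(-150.3920−-190.4458)/(86.5680−46.5142)=1.0000; B=V−Δ·S=-200.8136
Node (3,2) S=120.2334: V=(p*·-75.8473+(1−p*)·-150.3920)/1.18=-80.5802; Δ=(-75.8473−-150.3920)/(161.1127−86.5680)=1.0000; B=V−Δ·S=-200.8136
Node (3,3) S=223.7677: V=(p*·62.8887+(1−p*)·-75.8473)/1.18=22.9541; Δ=(62.8887−-75.8473)/(299.8487−161.1127)=1.0000; B=V−Δ·S=-200.8136
Node (2,0) S=48.2112: V=(p*·-136.2106+(1−p*)·-166.1015)/1.18=-121.9698; Δ=(-136.2106−-166.1015)/(64.6030−34.7121)=1.0000; B=V−Δ·S=-170.1810
Node (2,1) S=89.7264: V=(p*·-80.5802+(1−p*)·-136.2106)/1.18=-80.4546; Δ=(-80.5802−-136.2106)/(120.2334−64.6030)=1.0000; B=V−Δ·S=-170.1810
Node (2,2) S=166.9908: V=(p*·22.9541+(1−p*)·-80.5802)/1.18=-3.1902; Δ=(22.9541−-80.5802)/(223.7677−120.2334)=1.0000; B=V−Δ·S=-170.1810
Node (1,0) S=66.9600: V=(p*·-80.4546+(1−p*)·-121.9698)/1.18=-77.2612; Δ=(-80.4546−-121.9698)/(89.7264−48.2112)=1.0000; B=V−Δ·S=-144.2212
Node (1,1) S=124.6200: V=(p*·-3.1902+(1−p*)·-80.4546)/1.18=-19.6012; Δ=(-3.1902−-80.4546)/(166.9908−89.7264)=1.0000; B=V−Δ·S=-144.2212
Node (0,0) S=93.0000: V=(p*·-19.6012+(1−p*)·-77.2612)/1.18=-29.2213; Δ=(-19.6012−-77.2612)/(124.6200−66.9600)=1.0000; B=V−Δ·S=-122.2213
Root portfolio cost Δ·93+B reproduces V0=-29.2213.

(0,0): Delta=1.0000 Bond=-122.2213
(1,0): Delta=1.0000 Bond=-144.2212
(1,1): Delta=1.0000 Bond=-144.2212
(2,0): Delta=1.0000 Bond=-170.1810
(2,1): Delta=1.0000 Bond=-170.1810
(2,2): Delta=1.0000 Bond=-170.1810
(3,0): Delta=1.0000 Bond=-200.8136
(3,1): Delta=1.0000 Bond=-200.8136
(3,2): Delta=1.0000 Bond=-200.8136
(3,3): Delta=1.0000 Bond=-200.8136
V0=-29.2213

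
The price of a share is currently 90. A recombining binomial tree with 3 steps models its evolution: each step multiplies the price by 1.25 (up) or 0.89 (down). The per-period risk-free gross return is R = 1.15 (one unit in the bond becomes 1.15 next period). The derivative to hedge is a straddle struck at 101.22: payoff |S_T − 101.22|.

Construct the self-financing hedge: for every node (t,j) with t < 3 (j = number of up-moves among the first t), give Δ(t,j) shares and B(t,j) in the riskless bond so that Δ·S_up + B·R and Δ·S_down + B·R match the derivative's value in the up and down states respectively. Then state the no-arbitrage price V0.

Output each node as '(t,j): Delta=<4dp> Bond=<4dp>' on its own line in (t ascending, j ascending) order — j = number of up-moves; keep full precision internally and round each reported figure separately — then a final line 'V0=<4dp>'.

(0,0): Delta=0.6808 Bond=-34.0991
(1,0): Delta=0.0426 Bond=11.9047
(1,1): Delta=0.8556 Bond=-58.8749
(2,0): Delta=-1.0000 Bond=88.0174
(2,1): Delta=0.3281 Bond=-14.8969
(2,2): Delta=1.0000 Bond=-88.0174
V0=27.1730

Risk-neutral probability p* = (R−d)/(u−d) = (1.15−0.89)/(1.25−0.89) = 0.7222.
Payoff layer (t=3): V(3,0)=37.7728, V(3,1)=12.1088, V(3,2)=23.9363, V(3,3)=74.5613
Node (2,0) S=71.2890: V=(p*·12.1088+(1−p*)·37.7728)/1.15=16.7284; Δ=(12.1088−37.7728)/(89.1112−63.4472)=-1.0000; B=V−Δ·S=88.0174
Node (2,1) S=100.1250: V=(p*·23.9363+(1−p*)·12.1088)/1.15=17.9572; Δ=(23.9363−12.1088)/(125.1562−89.1112)=0.3281; B=V−Δ·S=-14.8969
Node (2,2) S=140.6250: V=(p*·74.5613+(1−p*)·23.9363)/1.15=52.6076; Δ=(74.5613−23.9363)/(175.7812−125.1562)=1.0000; B=V−Δ·S=-88.0174
Node (1,0) S=80.1000: V=(p*·17.9572+(1−p*)·16.7284)/1.15=15.3182; Δ=(17.9572−16.7284)/(100.1250−71.2890)=0.0426; B=V−Δ·S=11.9047
Node (1,1) S=112.5000: V=(p*·52.6076+(1−p*)·17.9572)/1.15=37.3761; Δ=(52.6076−17.9572)/(140.6250−100.1250)=0.8556; B=V−Δ·S=-58.8749
Node (0,0) S=90.0000: V=(p*·37.3761+(1−p*)·15.3182)/1.15=27.1730; Δ=(37.3761−15.3182)/(112.5000−80.1000)=0.6808; B=V−Δ·S=-34.0991
The time-0 hedge costs 27.1730, which is the no-arbitrage price.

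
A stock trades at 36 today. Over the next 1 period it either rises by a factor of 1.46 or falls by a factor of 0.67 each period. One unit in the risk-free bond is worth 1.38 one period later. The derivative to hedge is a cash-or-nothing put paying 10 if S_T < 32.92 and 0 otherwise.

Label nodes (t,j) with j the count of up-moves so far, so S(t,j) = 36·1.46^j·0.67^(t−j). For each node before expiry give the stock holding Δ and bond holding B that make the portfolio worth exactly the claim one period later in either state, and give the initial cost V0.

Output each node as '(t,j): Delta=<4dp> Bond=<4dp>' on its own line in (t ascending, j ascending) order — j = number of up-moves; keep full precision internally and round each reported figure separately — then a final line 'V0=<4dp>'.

(0,0): Delta=-0.3516 Bond=13.3920
V0=0.7338

The replicating-portfolio and risk-neutral prices coincide; use p* = (1.38−0.67)/(1.46−0.67) = 0.8987 for the latter.
Terminal payoffs: V(1,0)=10.0000, V(1,1)=0.0000
  t=0,j=0: stock 36.0000 → up 52.5600 (V=0.0000), down 24.1200 (V=10.0000). Price 0.7338; hedge Δ=-0.3516, bond B=13.3920.
Check: Δ(0,0)·S0 + B(0,0) = 0.7338 = V0.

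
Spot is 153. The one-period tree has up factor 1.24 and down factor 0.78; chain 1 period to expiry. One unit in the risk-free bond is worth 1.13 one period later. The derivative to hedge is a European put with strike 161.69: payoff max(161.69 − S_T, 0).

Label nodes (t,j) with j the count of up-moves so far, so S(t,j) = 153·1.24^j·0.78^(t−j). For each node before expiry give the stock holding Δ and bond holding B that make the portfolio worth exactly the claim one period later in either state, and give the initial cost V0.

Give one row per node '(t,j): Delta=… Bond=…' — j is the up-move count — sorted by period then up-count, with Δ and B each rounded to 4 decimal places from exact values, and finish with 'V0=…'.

Under the risk-neutral measure, an up-move has probability p* = (R−d)/(u−d) = 0.7609 and values discount at R = 1.13.
Terminal payoffs: V(1,0)=42.3500, V(1,1)=0.0000
(0,0): S=153.0000. Δ = (V_up−V_dn)/(S_up−S_dn) = (0.0000−42.3500)/(189.7200−119.3400) = -0.6017. V = [p*·0.0000 + (1−p*)·42.3500]/1.13 = 8.9621. B = V − Δ·S = 101.0273.
Check: Δ(0,0)·S0 + B(0,0) = 8.9621 = V0.

(0,0): Delta=-0.6017 Bond=101.0273
V0=8.9621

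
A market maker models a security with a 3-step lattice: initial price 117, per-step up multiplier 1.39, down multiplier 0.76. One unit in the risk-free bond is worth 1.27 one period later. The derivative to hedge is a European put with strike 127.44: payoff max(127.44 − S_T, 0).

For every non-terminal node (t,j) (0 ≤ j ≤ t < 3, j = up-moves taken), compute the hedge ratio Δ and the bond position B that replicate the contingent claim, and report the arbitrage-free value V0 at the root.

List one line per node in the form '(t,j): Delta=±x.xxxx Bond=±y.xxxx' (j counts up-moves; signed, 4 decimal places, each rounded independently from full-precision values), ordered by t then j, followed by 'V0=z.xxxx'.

(0,0): Delta=-0.0999 Bond=13.3866
(1,0): Delta=-0.4952 Bond=52.1527
(1,1): Delta=-0.0490 Bond=8.7300
(2,0): Delta=-1.0000 Bond=100.3465
(2,1): Delta=-0.4303 Bond=58.2075
(2,2): Delta=0.0000 Bond=0.0000
V0=1.6979

Risk-neutral probability p* = (R−d)/(u−d) = (1.27−0.76)/(1.39−0.76) = 0.8095.
Terminal payoffs: V(3,0)=76.0798, V(3,1)=33.5049, V(3,2)=0.0000, V(3,3)=0.0000
(2,0): S=67.5792. Δ = (V_up−V_dn)/(S_up−S_dn) = (33.5049−76.0798)/(93.9351−51.3602) = -1.0000. V = [p*·33.5049 + (1−p*)·76.0798]/1.27 = 32.7673. B = V − Δ·S = 100.3465.
(2,1): S=123.5988. Δ = (V_up−V_dn)/(S_up−S_dn) = (0.0000−33.5049)/(171.8023−93.9351) = -0.4303. V = [p*·0.0000 + (1−p*)·33.5049]/1.27 = 5.0251. B = V − Δ·S = 58.2075.
(2,2): S=226.0557. Δ = (V_up−V_dn)/(S_up−S_dn) = (0.0000−0.0000)/(314.2174−171.8023) = 0.0000. V = [p*·0.0000 + (1−p*)·0.0000]/1.27 = 0.0000. B = V − Δ·S = 0.0000.
(1,0): S=88.9200. Δ = (V_up−V_dn)/(S_up−S_dn) = (5.0251−32.7673)/(123.5988−67.5792) = -0.4952. V = [p*·5.0251 + (1−p*)·32.7673]/1.27 = 8.1176. B = V − Δ·S = 52.1527.
(1,1): S=162.6300. Δ = (V_up−V_dn)/(S_up−S_dn) = (0.0000−5.0251)/(226.0557−123.5988) = -0.0490. V = [p*·0.0000 + (1−p*)·5.0251]/1.27 = 0.7537. B = V − Δ·S = 8.7300.
(0,0): S=117.0000. Δ = (V_up−V_dn)/(S_up−S_dn) = (0.7537−8.1176)/(162.6300−88.9200) = -0.0999. V = [p*·0.7537 + (1−p*)·8.1176]/1.27 = 1.6979. B = V − Δ·S = 13.3866.
Root portfolio cost Δ·117+B reproduces V0=1.6979.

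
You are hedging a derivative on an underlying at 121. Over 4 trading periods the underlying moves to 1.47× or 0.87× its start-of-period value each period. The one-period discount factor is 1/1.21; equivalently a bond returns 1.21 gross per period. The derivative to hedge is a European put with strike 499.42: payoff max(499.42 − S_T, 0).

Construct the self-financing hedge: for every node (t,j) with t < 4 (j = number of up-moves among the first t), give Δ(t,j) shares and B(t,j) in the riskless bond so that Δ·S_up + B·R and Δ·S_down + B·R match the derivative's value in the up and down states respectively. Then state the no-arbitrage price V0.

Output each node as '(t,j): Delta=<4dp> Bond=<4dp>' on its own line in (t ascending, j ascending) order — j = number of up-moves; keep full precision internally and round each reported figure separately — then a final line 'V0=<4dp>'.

The replicating-portfolio and risk-neutral prices coincide; use p* = (1.21−0.87)/(1.47−0.87) = 0.5667 for the latter.
Payoff layer (t=4): V(4,0)=430.0994, V(4,1)=382.2921, V(4,2)=301.5142, V(4,3)=165.0274, V(4,4)=0.0000
  t=3,j=0: stock 79.6789 → up 117.1279 (V=382.2921), down 69.3206 (V=430.0994). Price 333.0649; hedge Δ=-1.0000, bond B=412.7438.
  t=3,j=1: stock 134.6298 → up 197.9058 (V=301.5142), down 117.1279 (V=382.2921). Price 278.1140; hedge Δ=-1.0000, bond B=412.7438.
  t=3,j=2: stock 227.4779 → up 334.3926 (V=165.0274), down 197.9058 (V=301.5142). Price 185.2659; hedge Δ=-1.0000, bond B=412.7438.
  t=3,j=3: stock 384.3593 → up 565.0081 (V=0.0000), down 334.3926 (V=165.0274). Price 59.1007; hedge Δ=-0.7156, bond B=334.1464.
  t=2,j=0: stock 91.5849 → up 134.6298 (V=278.1140), down 79.6789 (V=333.0649). Price 249.5257; hedge Δ=-1.0000, bond B=341.1106.
  t=2,j=1: stock 154.7469 → up 227.4779 (V=185.2659), down 134.6298 (V=278.1140). Price 186.3637; hedge Δ=-1.0000, bond B=341.1106.
  t=2,j=2: stock 261.4689 → up 384.3593 (V=59.1007), down 227.4779 (V=185.2659). Price 94.0267; hedge Δ=-0.8042, bond B=304.3019.
  t=1,j=0: stock 105.2700 → up 154.7469 (V=186.3637), down 91.5849 (V=249.5257). Price 176.6396; hedge Δ=-1.0000, bond B=281.9096.
  t=1,j=1: stock 177.8700 → up 261.4689 (V=94.0267), down 154.7469 (V=186.3637). Price 110.7763; hedge Δ=-0.8652, bond B=264.6713.
  t=0,j=0: stock 121.0000 → up 177.8700 (V=110.7763), down 105.2700 (V=176.6396). Price 115.1381; hedge Δ=-0.9072, bond B=224.9101.
Self-financing check: at every node Δ·S+B equals the discounted successor values.

(0,0): Delta=-0.9072 Bond=224.9101
(1,0): Delta=-1.0000 Bond=281.9096
(1,1): Delta=-0.8652 Bond=264.6713
(2,0): Delta=-1.0000 Bond=341.1106
(2,1): Delta=-1.0000 Bond=341.1106
(2,2): Delta=-0.8042 Bond=304.3019
(3,0): Delta=-1.0000 Bond=412.7438
(3,1): Delta=-1.0000 Bond=412.7438
(3,2): Delta=-1.0000 Bond=412.7438
(3,3): Delta=-0.7156 Bond=334.1464
V0=115.1381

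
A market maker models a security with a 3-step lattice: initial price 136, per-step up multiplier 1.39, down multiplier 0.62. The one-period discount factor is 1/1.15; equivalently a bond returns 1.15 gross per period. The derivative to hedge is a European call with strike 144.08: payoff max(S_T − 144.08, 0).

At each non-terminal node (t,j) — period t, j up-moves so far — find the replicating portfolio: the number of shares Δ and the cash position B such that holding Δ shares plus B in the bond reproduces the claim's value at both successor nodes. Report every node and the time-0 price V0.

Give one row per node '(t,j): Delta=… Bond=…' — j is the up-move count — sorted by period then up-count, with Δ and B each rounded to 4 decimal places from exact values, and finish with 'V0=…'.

(0,0): Delta=0.7505 Bond=-49.1614
(1,0): Delta=0.1736 Bond=-7.8931
(1,1): Delta=0.8670 Bond=-78.5625
(2,0): Delta=0.0000 Bond=0.0000
(2,1): Delta=0.2087 Bond=-13.1875
(2,2): Delta=1.0000 Bond=-125.2870
V0=52.9079

No-arbitrage ⇒ martingale measure with p* = (R−d)/(u−d) = 0.6883.
Terminal payoffs: V(3,0)=0.0000, V(3,1)=0.0000, V(3,2)=18.8347, V(3,3)=221.1642
Node (2,0) S=52.2784: V=(p*·0.0000+(1−p*)·0.0000)/1.15=0.0000; Δ=(0.0000−0.0000)/(72.6670−32.4126)=0.0000; B=V−Δ·S=0.0000
Node (2,1) S=117.2048: V=(p*·18.8347+(1−p*)·0.0000)/1.15=11.2732; Δ=(18.8347−0.0000)/(162.9147−72.6670)=0.2087; B=V−Δ·S=-13.1875
Node (2,2) S=262.7656: V=(p*·221.1642+(1−p*)·18.8347)/1.15=137.4786; Δ=(221.1642−18.8347)/(365.2442−162.9147)=1.0000; B=V−Δ·S=-125.2870
Node (1,0) S=84.3200: V=(p*·11.2732+(1−p*)·0.0000)/1.15=6.7473; Δ=(11.2732−0.0000)/(117.2048−52.2784)=0.1736; B=V−Δ·S=-7.8931
Node (1,1) S=189.0400: V=(p*·137.4786+(1−p*)·11.2732)/1.15=85.3408; Δ=(137.4786−11.2732)/(262.7656−117.2048)=0.8670; B=V−Δ·S=-78.5625
Node (0,0) S=136.0000: V=(p*·85.3408+(1−p*)·6.7473)/1.15=52.9079; Δ=(85.3408−6.7473)/(189.0400−84.3200)=0.7505; B=V−Δ·S=-49.1614
Each (Δ,B) replicates both successor values, so the strategy is self-financing and V0 is arbitrage-free.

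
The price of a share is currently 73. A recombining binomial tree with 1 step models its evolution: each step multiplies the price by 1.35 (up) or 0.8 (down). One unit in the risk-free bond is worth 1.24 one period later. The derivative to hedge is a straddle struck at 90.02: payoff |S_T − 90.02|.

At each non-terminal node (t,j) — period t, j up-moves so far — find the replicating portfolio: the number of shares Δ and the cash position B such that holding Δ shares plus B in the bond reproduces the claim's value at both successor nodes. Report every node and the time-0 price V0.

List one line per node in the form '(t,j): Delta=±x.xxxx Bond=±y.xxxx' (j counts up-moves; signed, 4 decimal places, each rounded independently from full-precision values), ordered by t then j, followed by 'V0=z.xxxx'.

The replicating-portfolio and risk-neutral prices coincide; use p* = (1.24−0.8)/(1.35−0.8) = 0.8000 for the latter.
Payoff layer (t=1): V(1,0)=31.6200, V(1,1)=8.5300
Node (0,0) S=73.0000: V=(p*·8.5300+(1−p*)·31.6200)/1.24=10.6032; Δ=(8.5300−31.6200)/(98.5500−58.4000)=-0.5751; B=V−Δ·S=52.5850
Root portfolio cost Δ·73+B reproduces V0=10.6032.

(0,0): Delta=-0.5751 Bond=52.5850
V0=10.6032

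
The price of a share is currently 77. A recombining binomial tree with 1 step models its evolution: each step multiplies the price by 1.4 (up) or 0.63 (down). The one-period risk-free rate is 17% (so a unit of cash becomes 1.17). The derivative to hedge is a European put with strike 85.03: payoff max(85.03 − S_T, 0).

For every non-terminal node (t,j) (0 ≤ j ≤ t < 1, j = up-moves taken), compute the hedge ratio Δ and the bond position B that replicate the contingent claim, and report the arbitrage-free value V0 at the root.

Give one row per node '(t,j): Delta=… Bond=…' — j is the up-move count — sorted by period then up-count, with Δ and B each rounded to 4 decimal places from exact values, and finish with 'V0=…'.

Risk-neutral probability p* = (R−d)/(u−d) = (1.17−0.63)/(1.4−0.63) = 0.7013.
Payoff layer (t=1): V(1,0)=36.5200, V(1,1)=0.0000
Node (0,0) S=77.0000: V=(p*·0.0000+(1−p*)·36.5200)/1.17=9.3236; Δ=(0.0000−36.5200)/(107.8000−48.5100)=-0.6160; B=V−Δ·S=56.7521
Self-financing check: at every node Δ·S+B equals the discounted successor values.

(0,0): Delta=-0.6160 Bond=56.7521
V0=9.3236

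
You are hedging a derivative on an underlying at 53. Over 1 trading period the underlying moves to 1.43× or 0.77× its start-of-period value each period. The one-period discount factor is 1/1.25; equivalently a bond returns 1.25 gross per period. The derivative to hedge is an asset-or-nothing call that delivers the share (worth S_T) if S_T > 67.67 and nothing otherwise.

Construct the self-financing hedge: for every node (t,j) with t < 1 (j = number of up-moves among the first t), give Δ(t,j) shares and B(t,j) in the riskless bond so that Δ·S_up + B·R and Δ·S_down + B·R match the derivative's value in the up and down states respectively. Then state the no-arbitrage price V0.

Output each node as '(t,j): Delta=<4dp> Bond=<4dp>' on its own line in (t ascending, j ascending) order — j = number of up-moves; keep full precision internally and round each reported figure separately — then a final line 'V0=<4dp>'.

(0,0): Delta=2.1667 Bond=-70.7373
V0=44.0960

Risk-neutral probability p* = (R−d)/(u−d) = (1.25−0.77)/(1.43−0.77) = 0.7273.
At expiry t=1: V(1,0)=0.0000, V(1,1)=75.7900
Node (0,0) S=53.0000: V=(p*·75.7900+(1−p*)·0.0000)/1.25=44.0960; Δ=(75.7900−0.0000)/(75.7900−40.8100)=2.1667; B=V−Δ·S=-70.7373
The time-0 hedge costs 44.0960, which is the no-arbitrage price.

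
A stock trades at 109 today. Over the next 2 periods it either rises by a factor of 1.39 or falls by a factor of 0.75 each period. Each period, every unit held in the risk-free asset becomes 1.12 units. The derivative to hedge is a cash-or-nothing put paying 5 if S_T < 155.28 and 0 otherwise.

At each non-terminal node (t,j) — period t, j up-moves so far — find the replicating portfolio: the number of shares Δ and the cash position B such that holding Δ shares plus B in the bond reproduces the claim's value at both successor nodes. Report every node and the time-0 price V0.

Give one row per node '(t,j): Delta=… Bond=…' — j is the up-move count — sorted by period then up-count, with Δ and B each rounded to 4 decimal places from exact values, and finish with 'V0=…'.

Risk-neutral probability p* = (R−d)/(u−d) = (1.12−0.75)/(1.39−0.75) = 0.5781.
Terminal payoffs: V(2,0)=5.0000, V(2,1)=5.0000, V(2,2)=0.0000
(1,0): S=81.7500. Δ = (V_up−V_dn)/(S_up−S_dn) = (5.0000−5.0000)/(113.6325−61.3125) = 0.0000. V = [p*·5.0000 + (1−p*)·5.0000]/1.12 = 4.4643. B = V − Δ·S = 4.4643.
(1,1): S=151.5100. Δ = (V_up−V_dn)/(S_up−S_dn) = (0.0000−5.0000)/(210.5989−113.6325) = -0.0516. V = [p*·0.0000 + (1−p*)·5.0000]/1.12 = 1.8834. B = V − Δ·S = 9.6959.
(0,0): S=109.0000. Δ = (V_up−V_dn)/(S_up−S_dn) = (1.8834−4.4643)/(151.5100−81.7500) = -0.0370. V = [p*·1.8834 + (1−p*)·4.4643]/1.12 = 2.6537. B = V − Δ·S = 6.6864.
Each (Δ,B) replicates both successor values, so the strategy is self-financing and V0 is arbitrage-free.

(0,0): Delta=-0.0370 Bond=6.6864
(1,0): Delta=0.0000 Bond=4.4643
(1,1): Delta=-0.0516 Bond=9.6959
V0=2.6537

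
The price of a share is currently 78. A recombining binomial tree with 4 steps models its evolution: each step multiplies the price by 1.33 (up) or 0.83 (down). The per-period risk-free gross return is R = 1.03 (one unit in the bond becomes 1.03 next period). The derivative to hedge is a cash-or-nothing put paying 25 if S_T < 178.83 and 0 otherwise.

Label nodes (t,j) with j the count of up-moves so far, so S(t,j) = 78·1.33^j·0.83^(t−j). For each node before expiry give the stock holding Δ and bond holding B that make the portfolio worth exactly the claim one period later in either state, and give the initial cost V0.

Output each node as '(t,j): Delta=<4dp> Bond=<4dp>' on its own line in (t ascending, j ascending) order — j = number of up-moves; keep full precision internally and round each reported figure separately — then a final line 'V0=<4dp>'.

(0,0): Delta=-0.0375 Bond=24.5720
(1,0): Delta=0.0000 Bond=22.8785
(1,1): Delta=-0.0727 Bond=28.9551
(2,0): Delta=0.0000 Bond=23.5649
(2,1): Delta=0.0000 Bond=23.5649
(2,2): Delta=-0.1407 Bond=39.2120
(3,0): Delta=0.0000 Bond=24.2718
(3,1): Delta=0.0000 Bond=24.2718
(3,2): Delta=0.0000 Bond=24.2718
(3,3): Delta=-0.2725 Bond=64.5631
V0=21.6435

Under the risk-neutral measure, an up-move has probability p* = (R−d)/(u−d) = 0.4000 and values discount at R = 1.03.
Terminal values V(4,·): V(4,0)=25.0000, V(4,1)=25.0000, V(4,2)=25.0000, V(4,3)=25.0000, V(4,4)=0.0000
Node (3,0) S=44.5994: V=(p*·25.0000+(1−p*)·25.0000)/1.03=24.2718; Δ=(25.0000−25.0000)/(59.3172−37.0175)=0.0000; B=V−Δ·S=24.2718
Node (3,1) S=71.4665: V=(p*·25.0000+(1−p*)·25.0000)/1.03=24.2718; Δ=(25.0000−25.0000)/(95.0504−59.3172)=0.0000; B=V−Δ·S=24.2718
Node (3,2) S=114.5186: V=(p*·25.0000+(1−p*)·25.0000)/1.03=24.2718; Δ=(25.0000−25.0000)/(152.3097−95.0504)=0.0000; B=V−Δ·S=24.2718
Node (3,3) S=183.5057: V=(p*·0.0000+(1−p*)·25.0000)/1.03=14.5631; Δ=(0.0000−25.0000)/(244.0626−152.3097)=-0.2725; B=V−Δ·S=64.5631
Node (2,0) S=53.7342: V=(p*·24.2718+(1−p*)·24.2718)/1.03=23.5649; Δ=(24.2718−24.2718)/(71.4665−44.5994)=0.0000; B=V−Δ·S=23.5649
Node (2,1) S=86.1042: V=(p*·24.2718+(1−p*)·24.2718)/1.03=23.5649; Δ=(24.2718−24.2718)/(114.5186−71.4665)=0.0000; B=V−Δ·S=23.5649
Node (2,2) S=137.9742: V=(p*·14.5631+(1−p*)·24.2718)/1.03=19.7945; Δ=(14.5631−24.2718)/(183.5057−114.5186)=-0.1407; B=V−Δ·S=39.2120
Node (1,0) S=64.7400: V=(p*·23.5649+(1−p*)·23.5649)/1.03=22.8785; Δ=(23.5649−23.5649)/(86.1042−53.7342)=0.0000; B=V−Δ·S=22.8785
Node (1,1) S=103.7400: V=(p*·19.7945+(1−p*)·23.5649)/1.03=21.4143; Δ=(19.7945−23.5649)/(137.9742−86.1042)=-0.0727; B=V−Δ·S=28.9551
Node (0,0) S=78.0000: V=(p*·21.4143+(1−p*)·22.8785)/1.03=21.6435; Δ=(21.4143−22.8785)/(103.7400−64.7400)=-0.0375; B=V−Δ·S=24.5720
The time-0 hedge costs 21.6435, which is the no-arbitrage price.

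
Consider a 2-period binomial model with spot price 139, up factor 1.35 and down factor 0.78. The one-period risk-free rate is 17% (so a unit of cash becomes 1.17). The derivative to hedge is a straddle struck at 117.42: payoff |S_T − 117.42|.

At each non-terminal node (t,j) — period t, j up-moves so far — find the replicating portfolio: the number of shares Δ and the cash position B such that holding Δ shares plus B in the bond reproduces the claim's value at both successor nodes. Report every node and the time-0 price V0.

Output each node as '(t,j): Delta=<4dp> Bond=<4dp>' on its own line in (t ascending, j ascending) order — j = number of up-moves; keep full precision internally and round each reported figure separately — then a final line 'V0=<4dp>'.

The replicating-portfolio and risk-neutral prices coincide; use p* = (1.17−0.78)/(1.35−0.78) = 0.6842 for the latter.
Payoff layer (t=2): V(2,0)=32.8524, V(2,1)=28.9470, V(2,2)=135.9075
Node (1,0) S=108.4200: V=(p*·28.9470+(1−p*)·32.8524)/1.17=25.7951; Δ=(28.9470−32.8524)/(146.3670−84.5676)=-0.0632; B=V−Δ·S=32.6467
Node (1,1) S=187.6500: V=(p*·135.9075+(1−p*)·28.9470)/1.17=87.2910; Δ=(135.9075−28.9470)/(253.3275−146.3670)=1.0000; B=V−Δ·S=-100.3590
Node (0,0) S=139.0000: V=(p*·87.2910+(1−p*)·25.7951)/1.17=58.0096; Δ=(87.2910−25.7951)/(187.6500−108.4200)=0.7762; B=V−Δ·S=-49.8779
Each (Δ,B) replicates both successor values, so the strategy is self-financing and V0 is arbitrage-free.

(0,0): Delta=0.7762 Bond=-49.8779
(1,0): Delta=-0.0632 Bond=32.6467
(1,1): Delta=1.0000 Bond=-100.3590
V0=58.0096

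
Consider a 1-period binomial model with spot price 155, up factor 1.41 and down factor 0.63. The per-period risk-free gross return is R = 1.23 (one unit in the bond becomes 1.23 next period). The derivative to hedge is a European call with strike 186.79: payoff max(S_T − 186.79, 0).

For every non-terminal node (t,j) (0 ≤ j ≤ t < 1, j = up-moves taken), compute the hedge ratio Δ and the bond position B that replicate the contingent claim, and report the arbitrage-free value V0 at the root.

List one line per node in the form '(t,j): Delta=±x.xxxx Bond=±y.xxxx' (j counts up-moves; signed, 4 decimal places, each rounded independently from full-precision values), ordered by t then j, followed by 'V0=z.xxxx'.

(0,0): Delta=0.2627 Bond=-20.8555
V0=19.8624

Since d<R<u, set p* = (R−d)/(u−d) = 0.7692; price each node as the discounted p*-expectation of its children.
Terminal values V(1,·): V(1,0)=0.0000, V(1,1)=31.7600
  t=0,j=0: stock 155.0000 → up 218.5500 (V=31.7600), down 97.6500 (V=0.0000). Price 19.8624; hedge Δ=0.2627, bond B=-20.8555.
Each (Δ,B) replicates both successor values, so the strategy is self-financing and V0 is arbitrage-free.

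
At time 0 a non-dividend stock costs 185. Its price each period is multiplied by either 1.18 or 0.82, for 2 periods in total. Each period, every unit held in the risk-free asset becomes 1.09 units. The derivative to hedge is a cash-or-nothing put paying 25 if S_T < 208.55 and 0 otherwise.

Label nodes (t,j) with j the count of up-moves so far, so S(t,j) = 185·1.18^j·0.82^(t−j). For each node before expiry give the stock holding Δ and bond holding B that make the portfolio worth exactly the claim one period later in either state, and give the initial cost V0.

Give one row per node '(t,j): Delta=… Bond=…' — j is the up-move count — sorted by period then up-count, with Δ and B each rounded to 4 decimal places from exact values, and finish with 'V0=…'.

(0,0): Delta=-0.2583 Bond=56.9887
(1,0): Delta=0.0000 Bond=22.9358
(1,1): Delta=-0.3181 Bond=75.1784
V0=9.2059

Under the risk-neutral measure, an up-move has probability p* = (R−d)/(u−d) = 0.7500 and values discount at R = 1.09.
Payoff layer (t=2): V(2,0)=25.0000, V(2,1)=25.0000, V(2,2)=0.0000
  t=1,j=0: stock 151.7000 → up 179.0060 (V=25.0000), down 124.3940 (V=25.0000). Price 22.9358; hedge Δ=0.0000, bond B=22.9358.
  t=1,j=1: stock 218.3000 → up 257.5940 (V=0.0000), down 179.0060 (V=25.0000). Price 5.7339; hedge Δ=-0.3181, bond B=75.1784.
  t=0,j=0: stock 185.0000 → up 218.3000 (V=5.7339), down 151.7000 (V=22.9358). Price 9.2059; hedge Δ=-0.2583, bond B=56.9887.
Each (Δ,B) replicates both successor values, so the strategy is self-financing and V0 is arbitrage-free.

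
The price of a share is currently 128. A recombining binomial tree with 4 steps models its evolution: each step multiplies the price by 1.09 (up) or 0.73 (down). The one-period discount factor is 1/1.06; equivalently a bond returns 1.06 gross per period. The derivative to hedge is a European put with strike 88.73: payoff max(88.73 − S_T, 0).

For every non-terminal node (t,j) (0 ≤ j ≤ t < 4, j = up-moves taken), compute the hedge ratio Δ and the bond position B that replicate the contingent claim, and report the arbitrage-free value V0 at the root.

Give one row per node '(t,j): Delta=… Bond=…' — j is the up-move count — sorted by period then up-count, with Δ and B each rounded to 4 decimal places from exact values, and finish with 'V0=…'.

The replicating-portfolio and risk-neutral prices coincide; use p* = (1.06−0.73)/(1.09−0.73) = 0.9167 for the latter.
At expiry t=4: V(4,0)=52.3803, V(4,1)=34.4543, V(4,2)=7.6883, V(4,3)=0.0000, V(4,4)=0.0000
Node (3,0) S=49.7942: V=(p*·34.4543+(1−p*)·52.3803)/1.06=33.9134; Δ=(34.4543−52.3803)/(54.2757−36.3497)=-1.0000; B=V−Δ·S=83.7075
Node (3,1) S=74.3502: V=(p*·7.6883+(1−p*)·34.4543)/1.06=9.3573; Δ=(7.6883−34.4543)/(81.0417−54.2757)=-1.0000; B=V−Δ·S=83.7075
Node (3,2) S=111.0161: V=(p*·0.0000+(1−p*)·7.6883)/1.06=0.6044; Δ=(0.0000−7.6883)/(121.0075−81.0417)=-0.1924; B=V−Δ·S=21.9607
Node (3,3) S=165.7637: V=(p*·0.0000+(1−p*)·0.0000)/1.06=0.0000; Δ=(0.0000−0.0000)/(180.6824−121.0075)=0.0000; B=V−Δ·S=0.0000
Node (2,0) S=68.2112: V=(p*·9.3573+(1−p*)·33.9134)/1.06=10.7582; Δ=(9.3573−33.9134)/(74.3502−49.7942)=-1.0000; B=V−Δ·S=78.9694
Node (2,1) S=101.8496: V=(p*·0.6044+(1−p*)·9.3573)/1.06=1.2583; Δ=(0.6044−9.3573)/(111.0161−74.3502)=-0.2387; B=V−Δ·S=25.5720
Node (2,2) S=152.0768: V=(p*·0.0000+(1−p*)·0.6044)/1.06=0.0475; Δ=(0.0000−0.6044)/(165.7637−111.0161)=-0.0110; B=V−Δ·S=1.7265
Node (1,0) S=93.4400: V=(p*·1.2583+(1−p*)·10.7582)/1.06=1.9340; Δ=(1.2583−10.7582)/(101.8496−68.2112)=-0.2824; B=V−Δ·S=28.3224
Node (1,1) S=139.5200: V=(p*·0.0475+(1−p*)·1.2583)/1.06=0.1400; Δ=(0.0475−1.2583)/(152.0768−101.8496)=-0.0241; B=V−Δ·S=3.5034
Node (0,0) S=128.0000: V=(p*·0.1400+(1−p*)·1.9340)/1.06=0.2731; Δ=(0.1400−1.9340)/(139.5200−93.4400)=-0.0389; B=V−Δ·S=5.2563
Root portfolio cost Δ·128+B reproduces V0=0.2731.

(0,0): Delta=-0.0389 Bond=5.2563
(1,0): Delta=-0.2824 Bond=28.3224
(1,1): Delta=-0.0241 Bond=3.5034
(2,0): Delta=-1.0000 Bond=78.9694
(2,1): Delta=-0.2387 Bond=25.5720
(2,2): Delta=-0.0110 Bond=1.7265
(3,0): Delta=-1.0000 Bond=83.7075
(3,1): Delta=-1.0000 Bond=83.7075
(3,2): Delta=-0.1924 Bond=21.9607
(3,3): Delta=0.0000 Bond=0.0000
V0=0.2731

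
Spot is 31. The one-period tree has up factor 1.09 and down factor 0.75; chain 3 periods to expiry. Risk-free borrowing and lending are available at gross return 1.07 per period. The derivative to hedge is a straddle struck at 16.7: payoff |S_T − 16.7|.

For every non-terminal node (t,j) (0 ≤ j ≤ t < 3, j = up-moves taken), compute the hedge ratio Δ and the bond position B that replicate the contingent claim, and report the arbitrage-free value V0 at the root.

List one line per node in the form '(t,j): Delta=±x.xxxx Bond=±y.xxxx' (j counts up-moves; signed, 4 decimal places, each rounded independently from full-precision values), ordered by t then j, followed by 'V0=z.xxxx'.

Since d<R<u, set p* = (R−d)/(u−d) = 0.9412; price each node as the discounted p*-expectation of its children.
At expiry t=3: V(3,0)=3.6219, V(3,1)=2.3069, V(3,2)=10.9233, V(3,3)=23.4459
(2,0): S=17.4375. Δ = (V_up−V_dn)/(S_up−S_dn) = (2.3069−3.6219)/(19.0069−13.0781) = -0.2218. V = [p*·2.3069 + (1−p*)·3.6219]/1.07 = 2.2283. B = V − Δ·S = 6.0959.
(2,1): S=25.3425. Δ = (V_up−V_dn)/(S_up−S_dn) = (10.9233−2.3069)/(27.6233−19.0069) = 1.0000. V = [p*·10.9233 + (1−p*)·2.3069]/1.07 = 9.7350. B = V − Δ·S = -15.6075.
(2,2): S=36.8311. Δ = (V_up−V_dn)/(S_up−S_dn) = (23.4459−10.9233)/(40.1459−27.6233) = 1.0000. V = [p*·23.4459 + (1−p*)·10.9233]/1.07 = 21.2236. B = V − Δ·S = -15.6075.
(1,0): S=23.2500. Δ = (V_up−V_dn)/(S_up−S_dn) = (9.7350−2.2283)/(25.3425−17.4375) = 0.9496. V = [p*·9.7350 + (1−p*)·2.2283]/1.07 = 8.6855. B = V − Δ·S = -13.3933.
(1,1): S=33.7900. Δ = (V_up−V_dn)/(S_up−S_dn) = (21.2236−9.7350)/(36.8311−25.3425) = 1.0000. V = [p*·21.2236 + (1−p*)·9.7350]/1.07 = 19.2036. B = V − Δ·S = -14.5864.
(0,0): S=31.0000. Δ = (V_up−V_dn)/(S_up−S_dn) = (19.2036−8.6855)/(33.7900−23.2500) = 0.9979. V = [p*·19.2036 + (1−p*)·8.6855]/1.07 = 17.3690. B = V − Δ·S = -13.5666.
Each (Δ,B) replicates both successor values, so the strategy is self-financing and V0 is arbitrage-free.

(0,0): Delta=0.9979 Bond=-13.5666
(1,0): Delta=0.9496 Bond=-13.3933
(1,1): Delta=1.0000 Bond=-14.5864
(2,0): Delta=-0.2218 Bond=6.0959
(2,1): Delta=1.0000 Bond=-15.6075
(2,2): Delta=1.0000 Bond=-15.6075
V0=17.3690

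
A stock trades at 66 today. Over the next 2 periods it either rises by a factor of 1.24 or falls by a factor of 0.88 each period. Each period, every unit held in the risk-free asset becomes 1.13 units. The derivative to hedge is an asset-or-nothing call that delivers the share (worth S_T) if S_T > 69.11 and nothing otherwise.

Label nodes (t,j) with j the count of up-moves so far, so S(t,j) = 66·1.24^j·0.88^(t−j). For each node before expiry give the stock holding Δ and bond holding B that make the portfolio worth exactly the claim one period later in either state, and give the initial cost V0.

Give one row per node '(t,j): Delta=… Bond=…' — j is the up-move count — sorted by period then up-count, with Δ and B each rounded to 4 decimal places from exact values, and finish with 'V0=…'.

No-arbitrage ⇒ martingale measure with p* = (R−d)/(u−d) = 0.6944.
At expiry t=2: V(2,0)=0.0000, V(2,1)=72.0192, V(2,2)=101.4816
(1,0): S=58.0800. Δ = (V_up−V_dn)/(S_up−S_dn) = (72.0192−0.0000)/(72.0192−51.1104) = 3.4444. V = [p*·72.0192 + (1−p*)·0.0000]/1.13 = 44.2596. B = V − Δ·S = -155.7937.
(1,1): S=81.8400. Δ = (V_up−V_dn)/(S_up−S_dn) = (101.4816−72.0192)/(101.4816−72.0192) = 1.0000. V = [p*·101.4816 + (1−p*)·72.0192]/1.13 = 81.8400. B = V − Δ·S = 0.0000.
(0,0): S=66.0000. Δ = (V_up−V_dn)/(S_up−S_dn) = (81.8400−44.2596)/(81.8400−58.0800) = 1.5817. V = [p*·81.8400 + (1−p*)·44.2596]/1.13 = 62.2629. B = V − Δ·S = -42.1271.
Root portfolio cost Δ·66+B reproduces V0=62.2629.

(0,0): Delta=1.5817 Bond=-42.1271
(1,0): Delta=3.4444 Bond=-155.7937
(1,1): Delta=1.0000 Bond=0.0000
V0=62.2629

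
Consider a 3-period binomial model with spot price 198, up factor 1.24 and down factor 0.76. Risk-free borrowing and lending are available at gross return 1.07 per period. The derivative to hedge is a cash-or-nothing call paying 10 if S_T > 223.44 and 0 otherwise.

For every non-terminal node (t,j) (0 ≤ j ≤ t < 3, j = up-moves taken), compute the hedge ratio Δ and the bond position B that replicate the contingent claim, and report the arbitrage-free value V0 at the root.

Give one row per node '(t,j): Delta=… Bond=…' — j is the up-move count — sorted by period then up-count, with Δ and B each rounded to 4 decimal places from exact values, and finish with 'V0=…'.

The replicating-portfolio and risk-neutral prices coincide; use p* = (1.07−0.76)/(1.24−0.76) = 0.6458 for the latter.
Payoff layer (t=3): V(3,0)=0.0000, V(3,1)=0.0000, V(3,2)=10.0000, V(3,3)=10.0000
  t=2,j=0: stock 114.3648 → up 141.8124 (V=0.0000), down 86.9172 (V=0.0000). Price 0.0000; hedge Δ=0.0000, bond B=0.0000.
  t=2,j=1: stock 186.5952 → up 231.3780 (V=10.0000), down 141.8124 (V=0.0000). Price 6.0358; hedge Δ=0.1116, bond B=-14.7975.
  t=2,j=2: stock 304.4448 → up 377.5116 (V=10.0000), down 231.3780 (V=10.0000). Price 9.3458; hedge Δ=0.0000, bond B=9.3458.
  t=1,j=0: stock 150.4800 → up 186.5952 (V=6.0358), down 114.3648 (V=0.0000). Price 3.6431; hedge Δ=0.0836, bond B=-8.9315.
  t=1,j=1: stock 245.5200 → up 304.4448 (V=9.3458), down 186.5952 (V=6.0358). Price 7.6388; hedge Δ=0.0281, bond B=0.7430.
  t=0,j=0: stock 198.0000 → up 245.5200 (V=7.6388), down 150.4800 (V=3.6431). Price 5.8165; hedge Δ=0.0420, bond B=-2.5078.
Check: Δ(0,0)·S0 + B(0,0) = 5.8165 = V0.

(0,0): Delta=0.0420 Bond=-2.5078
(1,0): Delta=0.0836 Bond=-8.9315
(1,1): Delta=0.0281 Bond=0.7430
(2,0): Delta=0.0000 Bond=0.0000
(2,1): Delta=0.1116 Bond=-14.7975
(2,2): Delta=0.0000 Bond=9.3458
V0=5.8165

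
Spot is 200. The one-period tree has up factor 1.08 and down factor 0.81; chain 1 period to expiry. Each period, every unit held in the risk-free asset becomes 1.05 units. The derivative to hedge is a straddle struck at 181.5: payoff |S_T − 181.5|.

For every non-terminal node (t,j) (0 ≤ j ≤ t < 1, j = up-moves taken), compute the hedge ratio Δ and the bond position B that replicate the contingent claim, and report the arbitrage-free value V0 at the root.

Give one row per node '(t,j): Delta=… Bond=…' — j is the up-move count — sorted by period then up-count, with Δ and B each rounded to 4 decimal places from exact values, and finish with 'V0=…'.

The replicating-portfolio and risk-neutral prices coincide; use p* = (1.05−0.81)/(1.08−0.81) = 0.8889 for the latter.
Terminal payoffs: V(1,0)=19.5000, V(1,1)=34.5000
  t=0,j=0: stock 200.0000 → up 216.0000 (V=34.5000), down 162.0000 (V=19.5000). Price 31.2698; hedge Δ=0.2778, bond B=-24.2857.
Root portfolio cost Δ·200+B reproduces V0=31.2698.

(0,0): Delta=0.2778 Bond=-24.2857
V0=31.2698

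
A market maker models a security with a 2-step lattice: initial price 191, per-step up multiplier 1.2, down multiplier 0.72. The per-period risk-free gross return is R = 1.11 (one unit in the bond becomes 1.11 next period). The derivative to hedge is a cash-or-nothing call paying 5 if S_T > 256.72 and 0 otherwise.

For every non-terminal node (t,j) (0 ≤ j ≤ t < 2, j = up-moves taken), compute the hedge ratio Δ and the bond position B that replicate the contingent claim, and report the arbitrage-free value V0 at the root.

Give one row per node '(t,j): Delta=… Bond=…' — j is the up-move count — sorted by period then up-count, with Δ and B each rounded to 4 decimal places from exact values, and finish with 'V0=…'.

(0,0): Delta=0.0399 Bond=-4.9458
(1,0): Delta=0.0000 Bond=0.0000
(1,1): Delta=0.0454 Bond=-6.7568
V0=2.6790

Under the risk-neutral measure, an up-move has probability p* = (R−d)/(u−d) = 0.8125 and values discount at R = 1.11.
Payoff layer (t=2): V(2,0)=0.0000, V(2,1)=0.0000, V(2,2)=5.0000
Node (1,0) S=137.5200: V=(p*·0.0000+(1−p*)·0.0000)/1.11=0.0000; Δ=(0.0000−0.0000)/(165.0240−99.0144)=0.0000; B=V−Δ·S=0.0000
Node (1,1) S=229.2000: V=(p*·5.0000+(1−p*)·0.0000)/1.11=3.6599; Δ=(5.0000−0.0000)/(275.0400−165.0240)=0.0454; B=V−Δ·S=-6.7568
Node (0,0) S=191.0000: V=(p*·3.6599+(1−p*)·0.0000)/1.11=2.6790; Δ=(3.6599−0.0000)/(229.2000−137.5200)=0.0399; B=V−Δ·S=-4.9458
The time-0 hedge costs 2.6790, which is the no-arbitrage price.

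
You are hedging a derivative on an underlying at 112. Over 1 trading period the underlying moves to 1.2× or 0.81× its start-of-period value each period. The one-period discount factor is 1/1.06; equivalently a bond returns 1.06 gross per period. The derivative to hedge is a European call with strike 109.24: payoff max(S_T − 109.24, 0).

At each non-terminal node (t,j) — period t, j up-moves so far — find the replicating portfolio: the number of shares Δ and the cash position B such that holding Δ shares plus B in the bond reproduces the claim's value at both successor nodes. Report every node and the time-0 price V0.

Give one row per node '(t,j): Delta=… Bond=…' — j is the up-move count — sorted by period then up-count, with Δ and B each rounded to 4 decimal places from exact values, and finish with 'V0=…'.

Under the risk-neutral measure, an up-move has probability p* = (R−d)/(u−d) = 0.6410 and values discount at R = 1.06.
Terminal values V(1,·): V(1,0)=0.0000, V(1,1)=25.1600
  t=0,j=0: stock 112.0000 → up 134.4000 (V=25.1600), down 90.7200 (V=0.0000). Price 15.2153; hedge Δ=0.5760, bond B=-49.2975.
Each (Δ,B) replicates both successor values, so the strategy is self-financing and V0 is arbitrage-free.

(0,0): Delta=0.5760 Bond=-49.2975
V0=15.2153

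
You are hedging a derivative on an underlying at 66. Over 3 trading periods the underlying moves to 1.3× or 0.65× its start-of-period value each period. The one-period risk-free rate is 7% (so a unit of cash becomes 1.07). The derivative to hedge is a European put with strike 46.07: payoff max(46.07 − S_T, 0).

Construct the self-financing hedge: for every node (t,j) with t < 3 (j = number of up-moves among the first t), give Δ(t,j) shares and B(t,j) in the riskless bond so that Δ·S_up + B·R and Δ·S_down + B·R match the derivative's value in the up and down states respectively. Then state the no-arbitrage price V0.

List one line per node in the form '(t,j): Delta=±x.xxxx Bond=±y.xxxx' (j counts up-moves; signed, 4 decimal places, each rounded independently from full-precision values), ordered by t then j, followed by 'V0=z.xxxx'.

(0,0): Delta=-0.1376 Bond=12.0394
(1,0): Delta=-0.4276 Bond=25.3223
(1,1): Delta=-0.0582 Bond=6.0697
(2,0): Delta=-1.0000 Bond=43.0561
(2,1): Delta=-0.2709 Bond=18.3542
(2,2): Delta=0.0000 Bond=0.0000
V0=2.9561

No-arbitrage ⇒ martingale measure with p* = (R−d)/(u−d) = 0.6462.
Terminal payoffs: V(3,0)=27.9447, V(3,1)=9.8195, V(3,2)=0.0000, V(3,3)=0.0000
(2,0): S=27.8850. Δ = (V_up−V_dn)/(S_up−S_dn) = (9.8195−27.9447)/(36.2505−18.1253) = -1.0000. V = [p*·9.8195 + (1−p*)·27.9447]/1.07 = 15.1711. B = V − Δ·S = 43.0561.
(2,1): S=55.7700. Δ = (V_up−V_dn)/(S_up−S_dn) = (0.0000−9.8195)/(72.5010−36.2505) = -0.2709. V = [p*·0.0000 + (1−p*)·9.8195]/1.07 = 3.2473. B = V − Δ·S = 18.3542.
(2,2): S=111.5400. Δ = (V_up−V_dn)/(S_up−S_dn) = (0.0000−0.0000)/(145.0020−72.5010) = 0.0000. V = [p*·0.0000 + (1−p*)·0.0000]/1.07 = 0.0000. B = V − Δ·S = 0.0000.
(1,0): S=42.9000. Δ = (V_up−V_dn)/(S_up−S_dn) = (3.2473−15.1711)/(55.7700−27.8850) = -0.4276. V = [p*·3.2473 + (1−p*)·15.1711]/1.07 = 6.9780. B = V − Δ·S = 25.3223.
(1,1): S=85.8000. Δ = (V_up−V_dn)/(S_up−S_dn) = (0.0000−3.2473)/(111.5400−55.7700) = -0.0582. V = [p*·0.0000 + (1−p*)·3.2473]/1.07 = 1.0739. B = V − Δ·S = 6.0697.
(0,0): S=66.0000. Δ = (V_up−V_dn)/(S_up−S_dn) = (1.0739−6.9780)/(85.8000−42.9000) = -0.1376. V = [p*·1.0739 + (1−p*)·6.9780]/1.07 = 2.9561. B = V − Δ·S = 12.0394.
Self-financing check: at every node Δ·S+B equals the discounted successor values.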